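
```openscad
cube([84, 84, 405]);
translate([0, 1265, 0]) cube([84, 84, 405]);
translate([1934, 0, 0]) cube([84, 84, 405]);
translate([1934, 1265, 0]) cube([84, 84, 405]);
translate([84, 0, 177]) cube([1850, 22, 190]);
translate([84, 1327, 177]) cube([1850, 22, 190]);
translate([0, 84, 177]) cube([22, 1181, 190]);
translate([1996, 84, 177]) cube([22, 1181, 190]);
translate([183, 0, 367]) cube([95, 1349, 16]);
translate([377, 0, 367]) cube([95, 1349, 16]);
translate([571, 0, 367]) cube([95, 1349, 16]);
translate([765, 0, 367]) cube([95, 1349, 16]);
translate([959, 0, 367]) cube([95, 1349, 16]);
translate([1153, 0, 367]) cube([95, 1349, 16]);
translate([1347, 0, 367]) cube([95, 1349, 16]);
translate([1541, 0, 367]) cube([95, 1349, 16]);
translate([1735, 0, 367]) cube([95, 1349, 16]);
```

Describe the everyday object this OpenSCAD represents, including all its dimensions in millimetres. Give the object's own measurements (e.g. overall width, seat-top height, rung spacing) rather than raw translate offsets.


A bed frame 2018 mm long (x) by 1349 mm wide (y). Four 84×84 mm corner posts, 405 mm tall, at the corners of the footprint. Four rails of 22 mm thickness and 190 mm height run between adjacent posts with their undersides at z = 177 mm, their outer faces flush with the outside of the frame (the two x-running rails run between the posts' inner faces; the two y-running rails run between the posts' inner faces). 9 slats, each 95 mm wide (x) and 16 mm thick, lie across the top of the two x-running rails, running the full 1349 mm width of the frame in y; along x they sit between the end posts with a 99 mm gap after the −x posts and between neighbouring slats, leaving 104 mm before the +x posts.


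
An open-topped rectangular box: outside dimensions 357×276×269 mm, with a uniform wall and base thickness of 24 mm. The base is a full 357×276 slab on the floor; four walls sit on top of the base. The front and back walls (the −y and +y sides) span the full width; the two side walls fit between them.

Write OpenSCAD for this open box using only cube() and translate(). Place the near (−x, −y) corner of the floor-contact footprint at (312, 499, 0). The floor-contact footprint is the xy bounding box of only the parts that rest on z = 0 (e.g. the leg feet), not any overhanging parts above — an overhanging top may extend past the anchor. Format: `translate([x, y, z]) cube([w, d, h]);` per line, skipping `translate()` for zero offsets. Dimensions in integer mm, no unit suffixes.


translate([312, 499, 0]) cube([357, 276, 24]);
translate([312, 499, 24]) cube([357, 24, 245]);
translate([312, 751, 24]) cube([357, 24, 245]);
translate([312, 523, 24]) cube([24, 228, 245]);
translate([645, 523, 24]) cube([24, 228, 245]);


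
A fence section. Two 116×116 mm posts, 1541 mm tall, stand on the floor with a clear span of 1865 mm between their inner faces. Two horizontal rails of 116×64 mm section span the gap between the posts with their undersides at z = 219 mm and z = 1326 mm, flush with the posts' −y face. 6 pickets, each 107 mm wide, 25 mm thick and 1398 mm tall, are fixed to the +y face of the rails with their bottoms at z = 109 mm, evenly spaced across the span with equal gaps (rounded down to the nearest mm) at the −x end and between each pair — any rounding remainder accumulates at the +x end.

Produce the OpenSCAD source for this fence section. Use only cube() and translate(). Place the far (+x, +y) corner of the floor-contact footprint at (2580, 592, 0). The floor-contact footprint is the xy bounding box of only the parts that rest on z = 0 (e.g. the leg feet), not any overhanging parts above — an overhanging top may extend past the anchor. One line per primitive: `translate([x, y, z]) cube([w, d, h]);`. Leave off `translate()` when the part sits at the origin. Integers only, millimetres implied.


translate([483, 476, 0]) cube([116, 116, 1541]);
translate([2464, 476, 0]) cube([116, 116, 1541]);
translate([599, 476, 219]) cube([1865, 116, 64]);
translate([599, 476, 1326]) cube([1865, 116, 64]);
translate([773, 592, 109]) cube([107, 25, 1398]);
translate([1054, 592, 109]) cube([107, 25, 1398]);
translate([1335, 592, 109]) cube([107, 25, 1398]);
translate([1616, 592, 109]) cube([107, 25, 1398]);
translate([1897, 592, 109]) cube([107, 25, 1398]);
translate([2178, 592, 109]) cube([107, 25, 1398]);


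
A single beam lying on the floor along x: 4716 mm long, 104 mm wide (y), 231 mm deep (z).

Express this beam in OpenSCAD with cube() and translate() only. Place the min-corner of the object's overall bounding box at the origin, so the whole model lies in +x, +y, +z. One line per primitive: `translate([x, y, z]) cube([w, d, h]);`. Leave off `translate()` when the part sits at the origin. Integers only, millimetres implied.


cube([4716, 104, 231]);


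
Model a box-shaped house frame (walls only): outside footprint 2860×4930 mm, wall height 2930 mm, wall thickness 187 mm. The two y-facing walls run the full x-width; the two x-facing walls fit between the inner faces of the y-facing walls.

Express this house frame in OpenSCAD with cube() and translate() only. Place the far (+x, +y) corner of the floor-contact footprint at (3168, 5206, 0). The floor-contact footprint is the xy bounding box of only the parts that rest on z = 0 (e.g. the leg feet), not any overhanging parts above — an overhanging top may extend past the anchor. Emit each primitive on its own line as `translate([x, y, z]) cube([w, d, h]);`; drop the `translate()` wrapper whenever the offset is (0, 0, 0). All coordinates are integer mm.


translate([308, 276, 0]) cube([2860, 187, 2930]);
translate([308, 5019, 0]) cube([2860, 187, 2930]);
translate([308, 463, 0]) cube([187, 4556, 2930]);
translate([2981, 463, 0]) cube([187, 4556, 2930]);


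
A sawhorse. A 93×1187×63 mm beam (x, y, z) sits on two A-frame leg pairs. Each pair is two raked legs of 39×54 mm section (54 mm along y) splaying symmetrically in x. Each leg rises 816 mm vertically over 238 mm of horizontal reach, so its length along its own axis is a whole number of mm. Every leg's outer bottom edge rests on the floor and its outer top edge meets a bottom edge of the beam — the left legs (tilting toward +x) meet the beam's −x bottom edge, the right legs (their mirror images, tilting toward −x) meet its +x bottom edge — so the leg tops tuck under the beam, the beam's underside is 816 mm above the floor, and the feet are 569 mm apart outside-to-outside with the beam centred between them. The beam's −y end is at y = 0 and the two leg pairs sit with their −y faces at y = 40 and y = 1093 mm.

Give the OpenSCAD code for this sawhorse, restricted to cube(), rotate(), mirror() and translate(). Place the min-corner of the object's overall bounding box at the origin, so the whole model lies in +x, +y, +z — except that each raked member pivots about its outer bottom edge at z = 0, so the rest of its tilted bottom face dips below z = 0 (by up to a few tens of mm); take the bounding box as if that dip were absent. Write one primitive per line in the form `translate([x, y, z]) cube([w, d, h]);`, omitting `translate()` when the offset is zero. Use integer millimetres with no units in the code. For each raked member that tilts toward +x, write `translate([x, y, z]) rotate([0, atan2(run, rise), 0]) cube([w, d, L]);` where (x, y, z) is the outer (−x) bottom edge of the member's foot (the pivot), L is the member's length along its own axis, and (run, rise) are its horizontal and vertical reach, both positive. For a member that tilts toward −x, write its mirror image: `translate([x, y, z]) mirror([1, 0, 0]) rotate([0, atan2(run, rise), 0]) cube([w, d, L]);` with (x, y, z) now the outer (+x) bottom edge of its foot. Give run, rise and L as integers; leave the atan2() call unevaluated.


// leg length = √(238² + 816²) = 850
// right-leg outer foot x = 2·238 + 93 = 569
// beam min-corner = (238, 0, 816)
translate([238, 0, 816]) cube([93, 1187, 63]);
translate([0, 40, 0]) rotate([0, atan2(238, 816), 0]) cube([39, 54, 850]);
translate([569, 40, 0]) mirror([1, 0, 0]) rotate([0, atan2(238, 816), 0]) cube([39, 54, 850]);
translate([0, 1093, 0]) rotate([0, atan2(238, 816), 0]) cube([39, 54, 850]);
translate([569, 1093, 0]) mirror([1, 0, 0]) rotate([0, atan2(238, 816), 0]) cube([39, 54, 850]);


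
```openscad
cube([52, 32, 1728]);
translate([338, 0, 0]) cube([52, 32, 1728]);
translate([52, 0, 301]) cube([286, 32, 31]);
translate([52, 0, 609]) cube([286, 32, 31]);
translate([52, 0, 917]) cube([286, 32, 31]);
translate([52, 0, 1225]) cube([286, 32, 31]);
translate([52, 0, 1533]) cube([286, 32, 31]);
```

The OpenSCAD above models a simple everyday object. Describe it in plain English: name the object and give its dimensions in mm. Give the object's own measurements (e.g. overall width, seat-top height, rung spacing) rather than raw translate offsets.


A straight ladder. Two 52×32 mm vertical rails, 1728 mm tall, stand 390 mm apart (outside-to-outside) with their front faces coplanar on the −y side. 5 rungs, each 32 mm deep and 31 mm tall, span between the inner faces of the rails, front faces flush with the rails. The lowest rung's underside is at z = 301 mm and rungs are spaced 308 mm apart (underside to underside).


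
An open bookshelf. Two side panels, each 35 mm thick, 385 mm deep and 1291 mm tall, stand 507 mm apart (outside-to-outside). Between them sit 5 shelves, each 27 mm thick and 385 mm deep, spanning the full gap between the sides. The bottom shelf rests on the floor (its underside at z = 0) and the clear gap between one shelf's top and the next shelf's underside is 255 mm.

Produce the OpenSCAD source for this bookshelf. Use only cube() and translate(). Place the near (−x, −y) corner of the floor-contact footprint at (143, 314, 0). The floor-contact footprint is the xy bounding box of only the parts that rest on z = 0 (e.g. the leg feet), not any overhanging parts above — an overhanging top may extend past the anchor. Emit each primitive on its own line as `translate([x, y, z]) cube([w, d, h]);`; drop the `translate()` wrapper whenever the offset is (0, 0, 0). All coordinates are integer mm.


translate([143, 314, 0]) cube([35, 385, 1291]);
translate([615, 314, 0]) cube([35, 385, 1291]);
translate([178, 314, 0]) cube([437, 385, 27]);
translate([178, 314, 282]) cube([437, 385, 27]);
translate([178, 314, 564]) cube([437, 385, 27]);
translate([178, 314, 846]) cube([437, 385, 27]);
translate([178, 314, 1128]) cube([437, 385, 27]);


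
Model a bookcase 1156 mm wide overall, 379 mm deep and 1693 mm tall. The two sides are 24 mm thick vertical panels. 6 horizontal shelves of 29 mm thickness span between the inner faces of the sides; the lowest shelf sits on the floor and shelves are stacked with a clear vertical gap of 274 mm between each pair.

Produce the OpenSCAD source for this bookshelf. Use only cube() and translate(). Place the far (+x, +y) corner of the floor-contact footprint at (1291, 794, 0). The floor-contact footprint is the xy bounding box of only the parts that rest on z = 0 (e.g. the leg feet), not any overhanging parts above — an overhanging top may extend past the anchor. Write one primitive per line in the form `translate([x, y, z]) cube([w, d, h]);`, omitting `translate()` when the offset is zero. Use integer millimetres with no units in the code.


translate([135, 415, 0]) cube([24, 379, 1693]);
translate([1267, 415, 0]) cube([24, 379, 1693]);
translate([159, 415, 0]) cube([1108, 379, 29]);
translate([159, 415, 303]) cube([1108, 379, 29]);
translate([159, 415, 606]) cube([1108, 379, 29]);
translate([159, 415, 909]) cube([1108, 379, 29]);
translate([159, 415, 1212]) cube([1108, 379, 29]);
translate([159, 415, 1515]) cube([1108, 379, 29]);


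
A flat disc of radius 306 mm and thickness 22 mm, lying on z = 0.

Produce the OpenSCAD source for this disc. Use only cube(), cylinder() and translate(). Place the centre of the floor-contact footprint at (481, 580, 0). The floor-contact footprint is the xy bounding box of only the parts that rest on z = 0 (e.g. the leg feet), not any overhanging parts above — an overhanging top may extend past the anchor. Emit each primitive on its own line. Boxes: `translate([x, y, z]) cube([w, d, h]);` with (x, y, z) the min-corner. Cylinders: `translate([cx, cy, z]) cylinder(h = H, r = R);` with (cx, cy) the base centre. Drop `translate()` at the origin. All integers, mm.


translate([481, 580, 0]) cylinder(h = 22, r = 306);


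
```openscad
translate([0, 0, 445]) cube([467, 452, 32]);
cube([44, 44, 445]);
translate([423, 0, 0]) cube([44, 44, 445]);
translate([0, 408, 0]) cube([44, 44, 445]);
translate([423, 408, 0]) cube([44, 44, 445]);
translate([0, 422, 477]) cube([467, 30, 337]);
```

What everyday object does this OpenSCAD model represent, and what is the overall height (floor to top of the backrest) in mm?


A chair. The overall height is 814 mm.

A slab on four corner posts with a tall panel at the back — a chair. The seat slab sits at z = 445 with thickness 32, and the 337 mm backrest starts at the seat top, so the overall height is 445 + 32 + 337 = 814 mm.


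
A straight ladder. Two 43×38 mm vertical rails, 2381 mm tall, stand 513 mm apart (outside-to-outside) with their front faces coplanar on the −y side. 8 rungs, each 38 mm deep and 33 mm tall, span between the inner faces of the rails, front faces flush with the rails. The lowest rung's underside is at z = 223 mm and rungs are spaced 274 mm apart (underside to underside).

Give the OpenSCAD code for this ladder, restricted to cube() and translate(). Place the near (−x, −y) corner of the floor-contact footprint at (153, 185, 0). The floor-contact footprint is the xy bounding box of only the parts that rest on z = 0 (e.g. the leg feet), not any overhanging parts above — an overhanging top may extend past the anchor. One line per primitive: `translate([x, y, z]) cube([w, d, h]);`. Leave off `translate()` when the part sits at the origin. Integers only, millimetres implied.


translate([153, 185, 0]) cube([43, 38, 2381]);
translate([623, 185, 0]) cube([43, 38, 2381]);
translate([196, 185, 223]) cube([427, 38, 33]);
translate([196, 185, 497]) cube([427, 38, 33]);
translate([196, 185, 771]) cube([427, 38, 33]);
translate([196, 185, 1045]) cube([427, 38, 33]);
translate([196, 185, 1319]) cube([427, 38, 33]);
translate([196, 185, 1593]) cube([427, 38, 33]);
translate([196, 185, 1867]) cube([427, 38, 33]);
translate([196, 185, 2141]) cube([427, 38, 33]);


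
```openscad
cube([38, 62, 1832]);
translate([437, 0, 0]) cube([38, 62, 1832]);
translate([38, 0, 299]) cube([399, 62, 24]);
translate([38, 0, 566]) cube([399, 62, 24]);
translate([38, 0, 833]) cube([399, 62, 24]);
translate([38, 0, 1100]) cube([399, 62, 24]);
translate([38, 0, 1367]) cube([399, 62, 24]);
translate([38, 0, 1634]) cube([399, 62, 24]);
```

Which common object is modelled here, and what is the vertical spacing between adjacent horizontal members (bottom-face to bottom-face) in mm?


A ladder. The rung spacing is 267 mm.

Two tall 38×62 posts with 6 short bars between them — a ladder. Adjacent rungs sit at z = 299 and z = 566, so the spacing is 566 − 299 = 267 mm.


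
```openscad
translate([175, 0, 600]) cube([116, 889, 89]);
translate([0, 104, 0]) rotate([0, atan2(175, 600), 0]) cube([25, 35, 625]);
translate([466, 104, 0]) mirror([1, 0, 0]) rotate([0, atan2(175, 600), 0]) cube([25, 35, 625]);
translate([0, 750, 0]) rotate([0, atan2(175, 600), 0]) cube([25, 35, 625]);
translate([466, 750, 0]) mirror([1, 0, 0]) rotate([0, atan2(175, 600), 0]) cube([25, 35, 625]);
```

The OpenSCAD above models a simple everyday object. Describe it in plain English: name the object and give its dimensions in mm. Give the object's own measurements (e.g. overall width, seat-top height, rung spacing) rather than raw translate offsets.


A sawhorse. A 116×889×89 mm beam (x, y, z) sits on two A-frame leg pairs. Each pair is two raked legs of 25×35 mm section (35 mm along y) splaying symmetrically in x. Each leg rises 600 mm vertically over 175 mm of horizontal reach and is 625 mm long along its own axis. Every leg's outer bottom edge rests on the floor and its outer top edge meets a bottom edge of the beam — the left legs (tilting toward +x) meet the beam's −x bottom edge, the right legs (their mirror images, tilting toward −x) meet its +x bottom edge — so the leg tops tuck under the beam, the beam's underside is 600 mm above the floor, and the feet are 466 mm apart outside-to-outside with the beam centred between them. The two leg pairs are set in 104 mm from either end of the beam.


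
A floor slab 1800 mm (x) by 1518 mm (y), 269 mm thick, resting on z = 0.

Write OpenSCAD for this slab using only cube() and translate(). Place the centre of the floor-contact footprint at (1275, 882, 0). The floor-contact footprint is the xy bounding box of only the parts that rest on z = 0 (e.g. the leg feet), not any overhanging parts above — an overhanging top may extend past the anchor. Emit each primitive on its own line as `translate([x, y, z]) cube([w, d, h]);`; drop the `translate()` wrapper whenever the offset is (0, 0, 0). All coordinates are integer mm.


translate([375, 123, 0]) cube([1800, 1518, 269]);


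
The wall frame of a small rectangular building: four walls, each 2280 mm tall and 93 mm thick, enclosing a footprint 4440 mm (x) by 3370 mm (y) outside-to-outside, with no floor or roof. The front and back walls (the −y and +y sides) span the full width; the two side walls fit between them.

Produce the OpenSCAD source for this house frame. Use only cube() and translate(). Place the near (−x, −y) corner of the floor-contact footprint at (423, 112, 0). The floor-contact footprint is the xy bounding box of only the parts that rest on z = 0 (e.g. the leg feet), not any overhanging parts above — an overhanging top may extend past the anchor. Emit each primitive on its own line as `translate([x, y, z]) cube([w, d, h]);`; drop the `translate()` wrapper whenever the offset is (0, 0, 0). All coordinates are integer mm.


translate([423, 112, 0]) cube([4440, 93, 2280]);
translate([423, 3389, 0]) cube([4440, 93, 2280]);
translate([423, 205, 0]) cube([93, 3184, 2280]);
translate([4770, 205, 0]) cube([93, 3184, 2280]);


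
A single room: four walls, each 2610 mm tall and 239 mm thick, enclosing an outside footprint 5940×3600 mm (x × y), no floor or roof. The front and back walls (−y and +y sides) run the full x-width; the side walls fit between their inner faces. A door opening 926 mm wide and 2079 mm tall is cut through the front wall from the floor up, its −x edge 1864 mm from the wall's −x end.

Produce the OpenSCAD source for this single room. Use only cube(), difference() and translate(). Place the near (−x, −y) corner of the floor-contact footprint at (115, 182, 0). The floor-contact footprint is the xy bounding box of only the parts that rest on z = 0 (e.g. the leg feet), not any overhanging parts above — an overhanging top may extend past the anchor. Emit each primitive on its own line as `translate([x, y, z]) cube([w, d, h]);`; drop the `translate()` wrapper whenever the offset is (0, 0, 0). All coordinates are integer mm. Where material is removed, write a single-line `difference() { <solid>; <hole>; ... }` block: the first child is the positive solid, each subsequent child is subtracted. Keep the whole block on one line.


difference() { translate([115, 182, 0]) cube([5940, 239, 2610]); translate([1979, 182, 0]) cube([926, 239, 2079]); }
translate([115, 3543, 0]) cube([5940, 239, 2610]);
translate([115, 421, 0]) cube([239, 3122, 2610]);
translate([5816, 421, 0]) cube([239, 3122, 2610]);


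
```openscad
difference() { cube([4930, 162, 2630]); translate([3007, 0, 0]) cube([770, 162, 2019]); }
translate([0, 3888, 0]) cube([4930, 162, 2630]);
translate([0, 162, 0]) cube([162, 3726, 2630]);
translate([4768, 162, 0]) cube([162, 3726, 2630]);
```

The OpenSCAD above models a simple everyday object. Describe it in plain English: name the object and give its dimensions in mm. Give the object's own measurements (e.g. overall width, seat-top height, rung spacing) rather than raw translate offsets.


A single room: four walls, each 2630 mm tall and 162 mm thick, enclosing an outside footprint 4930×4050 mm (x × y), no floor or roof. The front and back walls (−y and +y sides) run the full x-width; the side walls fit between their inner faces. A door opening 770 mm wide and 2019 mm tall is cut through the front wall from the floor up, its −x edge 3007 mm from the wall's −x end.


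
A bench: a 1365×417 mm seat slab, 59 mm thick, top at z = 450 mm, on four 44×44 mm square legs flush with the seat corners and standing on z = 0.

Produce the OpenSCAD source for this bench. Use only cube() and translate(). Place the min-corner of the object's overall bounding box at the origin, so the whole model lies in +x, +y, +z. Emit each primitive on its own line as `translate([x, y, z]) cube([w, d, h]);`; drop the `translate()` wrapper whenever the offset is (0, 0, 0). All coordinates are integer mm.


translate([0, 0, 391]) cube([1365, 417, 59]);
cube([44, 44, 391]);
translate([0, 373, 0]) cube([44, 44, 391]);
translate([1321, 0, 0]) cube([44, 44, 391]);
translate([1321, 373, 0]) cube([44, 44, 391]);


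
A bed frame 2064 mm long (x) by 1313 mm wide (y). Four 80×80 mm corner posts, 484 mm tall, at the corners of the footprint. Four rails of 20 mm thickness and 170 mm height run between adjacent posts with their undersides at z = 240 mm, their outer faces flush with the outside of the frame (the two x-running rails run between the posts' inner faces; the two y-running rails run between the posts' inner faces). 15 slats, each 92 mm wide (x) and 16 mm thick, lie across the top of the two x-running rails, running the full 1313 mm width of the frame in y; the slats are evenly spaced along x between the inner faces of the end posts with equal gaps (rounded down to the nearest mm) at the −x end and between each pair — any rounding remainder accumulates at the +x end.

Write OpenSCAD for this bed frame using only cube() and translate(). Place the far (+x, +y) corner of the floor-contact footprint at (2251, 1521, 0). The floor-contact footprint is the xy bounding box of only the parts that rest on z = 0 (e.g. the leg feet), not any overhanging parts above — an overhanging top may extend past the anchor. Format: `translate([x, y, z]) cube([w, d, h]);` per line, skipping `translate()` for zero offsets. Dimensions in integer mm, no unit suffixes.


translate([187, 208, 0]) cube([80, 80, 484]);
translate([187, 1441, 0]) cube([80, 80, 484]);
translate([2171, 208, 0]) cube([80, 80, 484]);
translate([2171, 1441, 0]) cube([80, 80, 484]);
translate([267, 208, 240]) cube([1904, 20, 170]);
translate([267, 1501, 240]) cube([1904, 20, 170]);
translate([187, 288, 240]) cube([20, 1153, 170]);
translate([2231, 288, 240]) cube([20, 1153, 170]);
translate([299, 208, 410]) cube([92, 1313, 16]);
translate([423, 208, 410]) cube([92, 1313, 16]);
translate([547, 208, 410]) cube([92, 1313, 16]);
translate([671, 208, 410]) cube([92, 1313, 16]);
translate([795, 208, 410]) cube([92, 1313, 16]);
translate([919, 208, 410]) cube([92, 1313, 16]);
translate([1043, 208, 410]) cube([92, 1313, 16]);
translate([1167, 208, 410]) cube([92, 1313, 16]);
translate([1291, 208, 410]) cube([92, 1313, 16]);
translate([1415, 208, 410]) cube([92, 1313, 16]);
translate([1539, 208, 410]) cube([92, 1313, 16]);
translate([1663, 208, 410]) cube([92, 1313, 16]);
translate([1787, 208, 410]) cube([92, 1313, 16]);
translate([1911, 208, 410]) cube([92, 1313, 16]);
translate([2035, 208, 410]) cube([92, 1313, 16]);


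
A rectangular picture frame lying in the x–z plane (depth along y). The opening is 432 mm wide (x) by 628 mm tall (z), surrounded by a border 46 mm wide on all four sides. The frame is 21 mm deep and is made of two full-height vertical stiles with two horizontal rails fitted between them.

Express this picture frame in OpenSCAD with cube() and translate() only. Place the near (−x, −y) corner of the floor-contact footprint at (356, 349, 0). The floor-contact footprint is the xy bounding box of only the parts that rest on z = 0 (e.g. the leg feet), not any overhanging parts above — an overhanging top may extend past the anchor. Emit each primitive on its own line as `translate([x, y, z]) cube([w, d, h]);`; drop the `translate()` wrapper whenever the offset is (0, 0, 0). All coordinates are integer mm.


translate([356, 349, 0]) cube([46, 21, 720]);
translate([834, 349, 0]) cube([46, 21, 720]);
translate([402, 349, 0]) cube([432, 21, 46]);
translate([402, 349, 674]) cube([432, 21, 46]);


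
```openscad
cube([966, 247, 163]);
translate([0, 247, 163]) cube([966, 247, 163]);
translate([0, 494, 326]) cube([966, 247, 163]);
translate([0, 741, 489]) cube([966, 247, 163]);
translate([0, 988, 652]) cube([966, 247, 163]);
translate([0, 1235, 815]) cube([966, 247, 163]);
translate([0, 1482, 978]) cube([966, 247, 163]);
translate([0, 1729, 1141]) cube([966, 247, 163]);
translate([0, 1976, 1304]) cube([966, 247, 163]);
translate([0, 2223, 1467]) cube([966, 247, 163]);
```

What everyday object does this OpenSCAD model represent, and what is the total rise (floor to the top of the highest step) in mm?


A staircase. The total rise is 1630 mm.

10 identical blocks, each offset up and back from the previous — a staircase. Each step is 163 mm tall and there are 10 of them, so the total rise is 10 × 163 = 1630 mm.


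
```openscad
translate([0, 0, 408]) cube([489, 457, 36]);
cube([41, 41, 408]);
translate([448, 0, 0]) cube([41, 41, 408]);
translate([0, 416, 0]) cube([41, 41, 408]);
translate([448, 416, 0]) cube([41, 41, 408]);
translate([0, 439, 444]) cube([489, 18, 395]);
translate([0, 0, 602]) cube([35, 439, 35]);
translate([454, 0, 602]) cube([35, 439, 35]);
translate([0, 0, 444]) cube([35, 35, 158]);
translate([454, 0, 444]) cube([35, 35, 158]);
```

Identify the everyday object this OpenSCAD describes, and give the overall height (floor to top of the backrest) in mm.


A chair. The overall height is 839 mm.

A slab on four corner posts with a tall panel at the back — a chair. The seat slab sits at z = 408 with thickness 36, and the 395 mm backrest starts at the seat top, so the overall height is 408 + 36 + 395 = 839 mm.


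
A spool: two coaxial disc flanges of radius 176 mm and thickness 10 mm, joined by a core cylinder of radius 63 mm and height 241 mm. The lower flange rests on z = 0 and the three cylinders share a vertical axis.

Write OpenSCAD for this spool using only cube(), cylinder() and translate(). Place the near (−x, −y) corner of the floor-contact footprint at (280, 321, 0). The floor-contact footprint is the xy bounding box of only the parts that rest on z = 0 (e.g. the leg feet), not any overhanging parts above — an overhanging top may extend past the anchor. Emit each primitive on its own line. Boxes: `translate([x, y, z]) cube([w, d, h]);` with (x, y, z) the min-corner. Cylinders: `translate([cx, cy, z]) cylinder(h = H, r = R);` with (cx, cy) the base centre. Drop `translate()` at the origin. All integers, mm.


translate([456, 497, 0]) cylinder(h = 10, r = 176);
translate([456, 497, 10]) cylinder(h = 241, r = 63);
translate([456, 497, 251]) cylinder(h = 10, r = 176);


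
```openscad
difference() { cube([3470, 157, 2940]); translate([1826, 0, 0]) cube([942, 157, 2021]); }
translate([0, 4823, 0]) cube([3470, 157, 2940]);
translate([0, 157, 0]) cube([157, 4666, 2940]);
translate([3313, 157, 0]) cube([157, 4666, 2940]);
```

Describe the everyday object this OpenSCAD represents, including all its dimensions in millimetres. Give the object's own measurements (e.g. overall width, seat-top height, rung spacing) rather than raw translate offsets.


A single room: four walls, each 2940 mm tall and 157 mm thick, enclosing an outside footprint 3470×4980 mm (x × y), no floor or roof. The front and back walls (−y and +y sides) run the full x-width; the side walls fit between their inner faces. A door opening 942 mm wide and 2021 mm tall is cut through the front wall from the floor up, its −x edge 1826 mm from the wall's −x end.


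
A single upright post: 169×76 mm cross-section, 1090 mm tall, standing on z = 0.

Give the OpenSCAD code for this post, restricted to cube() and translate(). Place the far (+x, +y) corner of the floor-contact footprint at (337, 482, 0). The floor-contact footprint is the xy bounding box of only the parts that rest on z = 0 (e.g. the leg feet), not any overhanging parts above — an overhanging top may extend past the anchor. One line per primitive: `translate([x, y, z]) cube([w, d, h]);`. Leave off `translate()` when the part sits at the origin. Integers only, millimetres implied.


translate([168, 406, 0]) cube([169, 76, 1090]);


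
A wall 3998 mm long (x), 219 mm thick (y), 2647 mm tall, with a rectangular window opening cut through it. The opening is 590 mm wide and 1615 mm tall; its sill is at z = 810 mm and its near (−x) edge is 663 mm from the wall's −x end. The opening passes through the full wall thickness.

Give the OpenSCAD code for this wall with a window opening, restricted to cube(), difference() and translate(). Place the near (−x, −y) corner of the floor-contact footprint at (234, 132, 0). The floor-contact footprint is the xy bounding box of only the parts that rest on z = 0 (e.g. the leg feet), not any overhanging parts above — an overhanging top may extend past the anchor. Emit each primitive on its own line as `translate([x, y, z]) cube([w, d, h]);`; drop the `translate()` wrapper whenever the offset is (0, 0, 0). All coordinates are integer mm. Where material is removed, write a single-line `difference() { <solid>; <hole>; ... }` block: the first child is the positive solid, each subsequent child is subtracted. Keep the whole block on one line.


difference() { translate([234, 132, 0]) cube([3998, 219, 2647]); translate([897, 132, 810]) cube([590, 219, 1615]); }


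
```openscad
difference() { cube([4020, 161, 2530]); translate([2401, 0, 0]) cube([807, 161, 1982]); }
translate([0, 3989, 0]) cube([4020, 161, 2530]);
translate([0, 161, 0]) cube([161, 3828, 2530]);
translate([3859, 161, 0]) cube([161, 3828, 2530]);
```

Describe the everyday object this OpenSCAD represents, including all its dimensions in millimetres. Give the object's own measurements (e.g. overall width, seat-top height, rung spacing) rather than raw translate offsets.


A single room: four walls, each 2530 mm tall and 161 mm thick, enclosing an outside footprint 4020×4150 mm (x × y), no floor or roof. The front and back walls (−y and +y sides) run the full x-width; the side walls fit between their inner faces. A door opening 807 mm wide and 1982 mm tall is cut through the front wall from the floor up, its −x edge 2401 mm from the wall's −x end.


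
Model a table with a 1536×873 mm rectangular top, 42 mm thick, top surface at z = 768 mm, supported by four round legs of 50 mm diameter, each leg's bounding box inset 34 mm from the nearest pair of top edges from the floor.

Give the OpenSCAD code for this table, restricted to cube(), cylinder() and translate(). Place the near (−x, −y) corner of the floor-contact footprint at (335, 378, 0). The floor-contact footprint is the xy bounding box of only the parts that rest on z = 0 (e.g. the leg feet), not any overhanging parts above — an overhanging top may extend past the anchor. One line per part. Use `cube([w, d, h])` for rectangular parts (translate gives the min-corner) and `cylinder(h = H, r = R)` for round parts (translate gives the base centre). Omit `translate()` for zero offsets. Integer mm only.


translate([301, 344, 726]) cube([1536, 873, 42]);
translate([360, 403, 0]) cylinder(h = 726, r = 25);
translate([1778, 403, 0]) cylinder(h = 726, r = 25);
translate([360, 1158, 0]) cylinder(h = 726, r = 25);
translate([1778, 1158, 0]) cylinder(h = 726, r = 25);


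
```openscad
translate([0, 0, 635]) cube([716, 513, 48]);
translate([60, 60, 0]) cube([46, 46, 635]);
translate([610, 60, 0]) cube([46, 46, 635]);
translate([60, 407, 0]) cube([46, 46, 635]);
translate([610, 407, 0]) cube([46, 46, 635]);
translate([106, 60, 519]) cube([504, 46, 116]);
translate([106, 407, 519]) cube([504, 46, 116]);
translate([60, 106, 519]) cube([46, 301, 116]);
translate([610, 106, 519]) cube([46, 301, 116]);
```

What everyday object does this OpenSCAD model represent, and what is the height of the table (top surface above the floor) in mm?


A table. The table height is 683 mm.

A 716×513×48 slab sits at z = 635 on four 46 mm square posts — a table. The top surface is at 635 + 48 = 683 mm.


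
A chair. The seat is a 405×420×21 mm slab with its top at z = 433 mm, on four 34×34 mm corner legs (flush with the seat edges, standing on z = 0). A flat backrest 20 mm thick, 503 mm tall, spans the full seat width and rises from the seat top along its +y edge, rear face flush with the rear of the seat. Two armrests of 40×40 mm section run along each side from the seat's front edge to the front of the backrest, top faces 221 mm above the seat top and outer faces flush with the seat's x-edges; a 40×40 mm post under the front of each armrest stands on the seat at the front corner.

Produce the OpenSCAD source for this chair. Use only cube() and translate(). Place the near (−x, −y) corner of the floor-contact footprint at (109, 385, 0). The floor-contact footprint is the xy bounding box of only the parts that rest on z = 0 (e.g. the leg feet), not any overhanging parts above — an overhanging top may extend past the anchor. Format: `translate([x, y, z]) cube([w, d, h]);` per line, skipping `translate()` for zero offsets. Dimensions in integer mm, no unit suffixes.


// leg_h = 433 - 21 = 412
// arm post h = 221 - 40 = 181
translate([109, 385, 412]) cube([405, 420, 21]);
translate([109, 385, 0]) cube([34, 34, 412]);
translate([480, 385, 0]) cube([34, 34, 412]);
translate([109, 771, 0]) cube([34, 34, 412]);
translate([480, 771, 0]) cube([34, 34, 412]);
translate([109, 785, 433]) cube([405, 20, 503]);
translate([109, 385, 614]) cube([40, 400, 40]);
translate([474, 385, 614]) cube([40, 400, 40]);
translate([109, 385, 433]) cube([40, 40, 181]);
translate([474, 385, 433]) cube([40, 40, 181]);


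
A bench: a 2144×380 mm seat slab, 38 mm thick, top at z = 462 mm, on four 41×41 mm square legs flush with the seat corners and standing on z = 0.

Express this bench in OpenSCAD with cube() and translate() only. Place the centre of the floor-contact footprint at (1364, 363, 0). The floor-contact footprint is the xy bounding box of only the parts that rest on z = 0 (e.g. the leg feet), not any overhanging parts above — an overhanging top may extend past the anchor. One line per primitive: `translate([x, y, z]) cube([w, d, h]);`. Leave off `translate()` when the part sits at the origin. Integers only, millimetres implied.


// leg_h = 462 − 38 = 424
translate([292, 173, 424]) cube([2144, 380, 38]);
translate([292, 173, 0]) cube([41, 41, 424]);
translate([292, 512, 0]) cube([41, 41, 424]);
translate([2395, 173, 0]) cube([41, 41, 424]);
translate([2395, 512, 0]) cube([41, 41, 424]);


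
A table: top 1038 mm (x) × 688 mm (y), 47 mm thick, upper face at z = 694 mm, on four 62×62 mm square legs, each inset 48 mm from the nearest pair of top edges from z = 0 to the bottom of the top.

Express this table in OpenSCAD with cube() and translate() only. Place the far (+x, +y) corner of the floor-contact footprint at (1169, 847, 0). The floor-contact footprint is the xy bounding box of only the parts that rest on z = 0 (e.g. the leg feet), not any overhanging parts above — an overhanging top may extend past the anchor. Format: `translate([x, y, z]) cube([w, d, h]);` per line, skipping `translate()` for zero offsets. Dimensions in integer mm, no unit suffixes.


// leg_h = 694 - 47 = 647
translate([179, 207, 647]) cube([1038, 688, 47]);
translate([227, 255, 0]) cube([62, 62, 647]);
translate([1107, 255, 0]) cube([62, 62, 647]);
translate([227, 785, 0]) cube([62, 62, 647]);
translate([1107, 785, 0]) cube([62, 62, 647]);


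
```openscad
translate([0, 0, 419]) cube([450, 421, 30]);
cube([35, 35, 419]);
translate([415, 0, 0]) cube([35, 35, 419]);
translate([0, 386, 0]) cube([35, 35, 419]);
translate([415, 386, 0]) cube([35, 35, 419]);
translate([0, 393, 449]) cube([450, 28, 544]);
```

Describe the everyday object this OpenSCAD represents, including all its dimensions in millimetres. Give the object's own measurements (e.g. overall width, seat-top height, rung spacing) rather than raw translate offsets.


A chair. The seat is a 450×421×30 mm slab with its top at z = 449 mm, on four 35×35 mm corner legs (flush with the seat edges, standing on z = 0). A flat backrest 28 mm thick, 544 mm tall, spans the full seat width and rises from the seat top along its +y edge, rear face flush with the rear of the seat.


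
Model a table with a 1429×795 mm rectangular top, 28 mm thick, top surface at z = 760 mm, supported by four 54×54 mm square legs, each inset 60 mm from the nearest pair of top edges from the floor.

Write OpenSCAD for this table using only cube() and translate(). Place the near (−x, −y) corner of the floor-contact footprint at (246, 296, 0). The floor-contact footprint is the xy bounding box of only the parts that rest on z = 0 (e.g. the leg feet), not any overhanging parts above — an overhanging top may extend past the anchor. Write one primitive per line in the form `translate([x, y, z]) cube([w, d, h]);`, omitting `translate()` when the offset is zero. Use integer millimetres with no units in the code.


translate([186, 236, 732]) cube([1429, 795, 28]);
translate([246, 296, 0]) cube([54, 54, 732]);
translate([1501, 296, 0]) cube([54, 54, 732]);
translate([246, 917, 0]) cube([54, 54, 732]);
translate([1501, 917, 0]) cube([54, 54, 732]);


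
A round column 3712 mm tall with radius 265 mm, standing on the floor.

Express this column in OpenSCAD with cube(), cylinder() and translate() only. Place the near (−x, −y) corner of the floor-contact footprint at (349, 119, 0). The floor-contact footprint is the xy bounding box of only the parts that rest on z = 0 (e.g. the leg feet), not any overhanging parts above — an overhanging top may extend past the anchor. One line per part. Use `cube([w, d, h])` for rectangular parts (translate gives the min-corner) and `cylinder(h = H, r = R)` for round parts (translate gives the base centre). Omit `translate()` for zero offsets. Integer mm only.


translate([614, 384, 0]) cylinder(h = 3712, r = 265);


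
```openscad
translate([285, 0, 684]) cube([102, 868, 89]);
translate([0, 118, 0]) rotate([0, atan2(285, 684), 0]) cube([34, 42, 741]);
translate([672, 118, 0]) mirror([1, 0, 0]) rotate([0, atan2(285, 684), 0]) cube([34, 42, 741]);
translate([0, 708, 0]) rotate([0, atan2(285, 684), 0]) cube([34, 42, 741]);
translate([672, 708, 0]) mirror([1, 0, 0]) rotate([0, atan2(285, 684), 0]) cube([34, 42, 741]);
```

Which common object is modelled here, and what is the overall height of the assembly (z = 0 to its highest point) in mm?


A sawhorse. The overall height is 773 mm.

A beam across two mirrored pairs of raked legs — a sawhorse. The beam's underside is at z = 684 (matching the legs' vertical rise in atan2(285, 684)) and the beam is 89 mm tall, so its top is at 684 + 89 = 773 mm. The raked legs top out at the beam's underside, so that is the highest point.


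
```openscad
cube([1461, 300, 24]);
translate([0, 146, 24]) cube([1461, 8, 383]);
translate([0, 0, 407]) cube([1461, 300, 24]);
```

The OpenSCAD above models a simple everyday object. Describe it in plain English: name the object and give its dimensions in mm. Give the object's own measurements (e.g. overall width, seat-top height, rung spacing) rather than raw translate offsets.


An I-beam lying along x, 1461 mm long. Overall section height 431 mm. Two flanges 300 mm wide (y) and 24 mm thick, one on the floor and one at the top; a web 8 mm thick runs between them, centred on the flange width.


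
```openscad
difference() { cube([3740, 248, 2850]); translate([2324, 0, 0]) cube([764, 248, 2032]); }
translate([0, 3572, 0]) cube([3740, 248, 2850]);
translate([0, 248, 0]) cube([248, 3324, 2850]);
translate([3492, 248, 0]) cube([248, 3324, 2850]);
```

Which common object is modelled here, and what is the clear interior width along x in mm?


A single room. The interior width is 3244 mm.

Four walls enclosing a rectangle with a door in the front wall — a room. Outside width 3740 minus two 248 mm walls gives 3244 mm.
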